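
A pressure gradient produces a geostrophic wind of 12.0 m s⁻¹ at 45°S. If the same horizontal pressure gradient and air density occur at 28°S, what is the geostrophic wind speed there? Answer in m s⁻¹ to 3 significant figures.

With the same pressure gradient and density, V_g ∝ 1/f ∝ 1/sin φ.
V₂ = V₁ · sin φ₁ / sin φ₂ = 12.0 × sin 45° / sin 28°
V₂ = 12.0 × 0.7071/0.4695 = 18.1 m s⁻¹

18.1 m s⁻¹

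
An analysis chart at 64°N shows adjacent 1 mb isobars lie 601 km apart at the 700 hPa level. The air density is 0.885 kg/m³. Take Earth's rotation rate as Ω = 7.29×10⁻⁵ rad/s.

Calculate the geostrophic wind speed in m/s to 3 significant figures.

1.43 m/s

Coriolis parameter at 64°N:
f = 2Ω sin φ = 2 × 7.29×10⁻⁵ × sin 64° = 1.31×10⁻⁴ s⁻¹
Pressure gradient: |∂P/∂n| = 100 Pa / 601000 m = 1.66×10⁻⁴ Pa/m
Geostrophic balance (pressure-gradient force = Coriolis force):
V_g = (1/(fρ)) |∂P/∂n| = 1.66×10⁻⁴ / (1.31×10⁻⁴ × 0.885) = 1.43 m/s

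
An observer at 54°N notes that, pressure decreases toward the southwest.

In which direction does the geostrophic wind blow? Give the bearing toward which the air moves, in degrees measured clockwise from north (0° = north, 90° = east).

315°

The pressure-gradient force points toward the southwest (bearing 225°).
Geostrophic balance: in the Northern Hemisphere the Coriolis force deflects motion to the right, so the geostrophic wind blows 90° to the right of the pressure-gradient force (low pressure on the left).
Rotating 225° by 90° clockwise gives 315° — the wind blows toward the northwest.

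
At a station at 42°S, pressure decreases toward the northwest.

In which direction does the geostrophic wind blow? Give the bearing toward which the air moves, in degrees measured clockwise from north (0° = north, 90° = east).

225°

The pressure-gradient force points toward the northwest (bearing 315°).
Geostrophic balance: in the Southern Hemisphere the Coriolis force deflects motion to the left, so the geostrophic wind blows 90° to the left of the pressure-gradient force (low pressure on the right).
Rotating 315° by 90° counterclockwise gives 225° — the wind blows toward the southwest.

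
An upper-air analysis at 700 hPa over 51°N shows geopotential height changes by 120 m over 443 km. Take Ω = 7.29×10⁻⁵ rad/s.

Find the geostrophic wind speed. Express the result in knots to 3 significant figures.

Coriolis parameter at 51°N:
f = 2Ω sin φ = 2 × 7.29×10⁻⁵ × sin 51° = 1.13×10⁻⁴ s⁻¹
Height gradient: |∂Z/∂n| = 120 m / 443000 m = 2.71×10⁻⁴
On a pressure surface, geostrophic balance gives V_g = (g/f)|∂Z/∂n|:
V_g = 9.81 × 2.71×10⁻⁴ / 1.13×10⁻⁴ = 23.5 m/s
Converting: 23.5 m/s × 1.944 = 45.6 knots

45.6 knots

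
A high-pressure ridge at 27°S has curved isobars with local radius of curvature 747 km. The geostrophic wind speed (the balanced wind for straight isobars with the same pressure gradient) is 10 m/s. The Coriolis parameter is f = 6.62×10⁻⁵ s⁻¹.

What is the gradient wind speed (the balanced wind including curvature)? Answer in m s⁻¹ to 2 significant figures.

Around a high, pressure-gradient force acts outward with centrifugal, so Coriolis balances both:
fV = (1/ρ)|∂P/∂n| + V²/R  →  V² − fR·V + fR·V_g = 0
With fR = 6.62×10⁻⁵ × 747×10³ m = 49.5 m/s:
V = [fR − √((fR)² − 4 fR V_g)]/2 = [49.5 − √(49.5² − 4×49.5×10)]/2 = 13.9 m/s
Supergeostrophic (V > V_g = 10 m/s), as expected around a high.

14 m s⁻¹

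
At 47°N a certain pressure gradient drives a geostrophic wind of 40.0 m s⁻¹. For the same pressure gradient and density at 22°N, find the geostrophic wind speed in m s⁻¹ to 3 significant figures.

With the same pressure gradient and density, V_g ∝ 1/f ∝ 1/sin φ.
V₂ = V₁ · sin φ₁ / sin φ₂ = 40.0 × sin 47° / sin 22°
V₂ = 40.0 × 0.7314/0.3746 = 78.1 m s⁻¹

78.1 m s⁻¹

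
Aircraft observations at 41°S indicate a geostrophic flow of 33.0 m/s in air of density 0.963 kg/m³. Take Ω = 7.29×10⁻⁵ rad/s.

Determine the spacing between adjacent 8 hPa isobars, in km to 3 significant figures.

263 km

Coriolis parameter at 41°S:
f = 2Ω sin φ = 2 × 7.29×10⁻⁵ × sin 41° = 9.57×10⁻⁵ s⁻¹
Geostrophic balance rearranged: |∂P/∂n| = f ρ V_g
|∂P/∂n| = 9.57×10⁻⁵ × 0.963 × 33.0 = 3.04×10⁻³ Pa/m
Isobar spacing: Δn = ΔP/|∂P/∂n| = 800 Pa / 3.04×10⁻³ Pa/m = 263178 m ≈ 263 km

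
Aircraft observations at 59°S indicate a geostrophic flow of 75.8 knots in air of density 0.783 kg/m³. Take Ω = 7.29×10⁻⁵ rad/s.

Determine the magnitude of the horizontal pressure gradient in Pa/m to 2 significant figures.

3.8×10⁻³ Pa/m

Coriolis parameter at 59°S:
f = 2Ω sin φ = 2 × 7.29×10⁻⁵ × sin 59° = 1.25×10⁻⁴ s⁻¹
Wind speed in SI: 75.8 knots = 39.0 m/s
Geostrophic balance rearranged: |∂P/∂n| = f ρ V_g
|∂P/∂n| = 1.25×10⁻⁴ × 0.783 × 39.0 = 3.82×10⁻³ Pa/m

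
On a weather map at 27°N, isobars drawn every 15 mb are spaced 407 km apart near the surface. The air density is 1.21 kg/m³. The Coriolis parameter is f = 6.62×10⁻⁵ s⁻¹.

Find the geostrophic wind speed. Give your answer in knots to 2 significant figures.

Pressure gradient: |∂P/∂n| = 1500 Pa / 407000 m = 3.69×10⁻³ Pa/m
Geostrophic balance (pressure-gradient force = Coriolis force):
V_g = (1/(fρ)) |∂P/∂n| = 3.69×10⁻³ / (6.62×10⁻⁵ × 1.21) = 46.0 m/s
Converting: 46.0 m/s × 1.944 = 89 knots

89 knots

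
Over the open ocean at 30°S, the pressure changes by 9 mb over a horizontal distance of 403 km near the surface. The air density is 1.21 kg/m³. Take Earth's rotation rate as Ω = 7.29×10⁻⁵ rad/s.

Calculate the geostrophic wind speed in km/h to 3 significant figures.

Coriolis parameter at 30°S:
f = 2Ω sin φ = 2 × 7.29×10⁻⁵ × sin 30° = 7.29×10⁻⁵ s⁻¹
Pressure gradient: |∂P/∂n| = 900 Pa / 403000 m = 2.23×10⁻³ Pa/m
Geostrophic balance (pressure-gradient force = Coriolis force):
V_g = (1/(fρ)) |∂P/∂n| = 2.23×10⁻³ / (7.29×10⁻⁵ × 1.21) = 25.3 m/s
Converting: 25.3 m/s × 3.6 = 91.1 km/h

91.1 km/h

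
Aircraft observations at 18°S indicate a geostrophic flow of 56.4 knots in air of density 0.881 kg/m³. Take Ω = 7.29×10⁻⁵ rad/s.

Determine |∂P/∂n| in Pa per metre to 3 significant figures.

1.15×10⁻³ Pa/m

Coriolis parameter at 18°S:
f = 2Ω sin φ = 2 × 7.29×10⁻⁵ × sin 18° = 4.51×10⁻⁵ s⁻¹
Wind speed in SI: 56.4 knots = 29.0 m/s
Geostrophic balance rearranged: |∂P/∂n| = f ρ V_g
|∂P/∂n| = 4.51×10⁻⁵ × 0.881 × 29.0 = 1.15×10⁻³ Pa/m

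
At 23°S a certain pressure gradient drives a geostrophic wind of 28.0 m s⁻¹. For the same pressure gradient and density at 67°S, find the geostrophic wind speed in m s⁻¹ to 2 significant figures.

With the same pressure gradient and density, V_g ∝ 1/f ∝ 1/sin φ.
V₂ = V₁ · sin φ₁ / sin φ₂ = 28.0 × sin 23° / sin 67°
V₂ = 28.0 × 0.3907/0.9205 = 12 m s⁻¹

12 m s⁻¹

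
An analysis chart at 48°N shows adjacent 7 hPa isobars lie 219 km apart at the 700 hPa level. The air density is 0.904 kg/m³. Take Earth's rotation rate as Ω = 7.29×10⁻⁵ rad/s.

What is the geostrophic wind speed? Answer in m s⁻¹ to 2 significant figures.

33 m s⁻¹

Coriolis parameter at 48°N:
f = 2Ω sin φ = 2 × 7.29×10⁻⁵ × sin 48° = 1.08×10⁻⁴ s⁻¹
Pressure gradient: |∂P/∂n| = 700 Pa / 219000 m = 3.20×10⁻³ Pa/m
Geostrophic balance (pressure-gradient force = Coriolis force):
V_g = (1/(fρ)) |∂P/∂n| = 3.20×10⁻³ / (1.08×10⁻⁴ × 0.904) = 32.6 m/s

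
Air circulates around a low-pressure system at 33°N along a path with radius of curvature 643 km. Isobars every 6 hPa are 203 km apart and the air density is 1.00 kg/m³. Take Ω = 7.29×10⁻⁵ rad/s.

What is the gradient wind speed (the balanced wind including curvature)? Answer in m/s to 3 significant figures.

25.0 m/s

Coriolis parameter at 33°N:
f = 2Ω sin φ = 2 × 7.29×10⁻⁵ × sin 33° = 7.94×10⁻⁵ s⁻¹
Pressure gradient: |∂P/∂n| = 600 Pa / 203000 m = 2.96×10⁻³ Pa/m
Geostrophic speed: V_g = |∂P/∂n|/(fρ) = 2.96×10⁻³/(7.94×10⁻⁵ × 1.00) = 37.2 m/s
Around a low, centrifugal force acts outward with Coriolis, so pressure-gradient force balances both:
(1/ρ)|∂P/∂n| = fV + V²/R  →  V² + fR·V − fR·V_g = 0
With fR = 7.94×10⁻⁵ × 643×10³ m = 51.1 m/s:
V = [−fR + √((fR)² + 4 fR V_g)]/2 = [−51.1 + √(51.1² + 4×51.1×37.2)]/2 = 25 m/s
Subgeostrophic (V < V_g = 37.2 m/s), as expected around a low.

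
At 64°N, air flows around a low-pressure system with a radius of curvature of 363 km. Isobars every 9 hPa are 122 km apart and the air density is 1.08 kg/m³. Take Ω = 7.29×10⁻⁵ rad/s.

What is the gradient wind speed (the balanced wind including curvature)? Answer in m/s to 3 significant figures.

Coriolis parameter at 64°N:
f = 2Ω sin φ = 2 × 7.29×10⁻⁵ × sin 64° = 1.31×10⁻⁴ s⁻¹
Pressure gradient: |∂P/∂n| = 900 Pa / 122000 m = 7.38×10⁻³ Pa/m
Geostrophic speed: V_g = |∂P/∂n|/(fρ) = 7.38×10⁻³/(1.31×10⁻⁴ × 1.08) = 52.1 m/s
Around a low, centrifugal force acts outward with Coriolis, so pressure-gradient force balances both:
(1/ρ)|∂P/∂n| = fV + V²/R  →  V² + fR·V − fR·V_g = 0
With fR = 1.31×10⁻⁴ × 363×10³ m = 47.6 m/s:
V = [−fR + √((fR)² + 4 fR V_g)]/2 = [−47.6 + √(47.6² + 4×47.6×52.1)]/2 = 31.4 m/s
Subgeostrophic (V < V_g = 52.1 m/s), as expected around a low.

31.4 m/s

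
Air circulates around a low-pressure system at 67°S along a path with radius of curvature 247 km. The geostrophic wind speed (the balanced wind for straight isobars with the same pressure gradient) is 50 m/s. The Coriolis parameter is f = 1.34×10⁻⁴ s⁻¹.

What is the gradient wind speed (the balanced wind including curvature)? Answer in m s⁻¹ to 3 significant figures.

Around a low, centrifugal force acts outward with Coriolis, so pressure-gradient force balances both:
(1/ρ)|∂P/∂n| = fV + V²/R  →  V² + fR·V − fR·V_g = 0
With fR = 1.34×10⁻⁴ × 247×10³ m = 33.1 m/s:
V = [−fR + √((fR)² + 4 fR V_g)]/2 = [−33.1 + √(33.1² + 4×33.1×50)]/2 = 27.4 m/s
Subgeostrophic (V < V_g = 50 m/s), as expected around a low.

27.4 m s⁻¹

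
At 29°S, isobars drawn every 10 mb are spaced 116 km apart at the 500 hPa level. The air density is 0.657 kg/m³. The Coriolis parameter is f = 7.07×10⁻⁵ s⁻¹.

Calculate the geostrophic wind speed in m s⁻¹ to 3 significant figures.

186 m s⁻¹

Pressure gradient: |∂P/∂n| = 1000 Pa / 116000 m = 8.62×10⁻³ Pa/m
Geostrophic balance (pressure-gradient force = Coriolis force):
V_g = (1/(fρ)) |∂P/∂n| = 8.62×10⁻³ / (7.07×10⁻⁵ × 0.657) = 186 m/s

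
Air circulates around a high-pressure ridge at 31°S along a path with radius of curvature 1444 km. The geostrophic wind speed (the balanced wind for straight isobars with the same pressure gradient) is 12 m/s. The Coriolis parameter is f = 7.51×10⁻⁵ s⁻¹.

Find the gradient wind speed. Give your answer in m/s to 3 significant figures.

Around a high, pressure-gradient force acts outward with centrifugal, so Coriolis balances both:
fV = (1/ρ)|∂P/∂n| + V²/R  →  V² − fR·V + fR·V_g = 0
With fR = 7.51×10⁻⁵ × 1444×10³ m = 108 m/s:
V = [fR − √((fR)² − 4 fR V_g)]/2 = [108 − √(108² − 4×108×12)]/2 = 13.7 m/s
Supergeostrophic (V > V_g = 12 m/s), as expected around a high.

13.7 m/s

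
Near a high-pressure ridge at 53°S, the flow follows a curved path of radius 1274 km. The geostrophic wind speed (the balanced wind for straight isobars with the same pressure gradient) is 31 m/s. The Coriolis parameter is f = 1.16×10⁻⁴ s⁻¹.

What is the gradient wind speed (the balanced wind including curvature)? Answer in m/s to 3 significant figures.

44.2 m/s

Around a high, pressure-gradient force acts outward with centrifugal, so Coriolis balances both:
fV = (1/ρ)|∂P/∂n| + V²/R  →  V² − fR·V + fR·V_g = 0
With fR = 1.16×10⁻⁴ × 1274×10³ m = 148 m/s:
V = [fR − √((fR)² − 4 fR V_g)]/2 = [148 − √(148² − 4×148×31)]/2 = 44.2 m/s
Supergeostrophic (V > V_g = 31 m/s), as expected around a high.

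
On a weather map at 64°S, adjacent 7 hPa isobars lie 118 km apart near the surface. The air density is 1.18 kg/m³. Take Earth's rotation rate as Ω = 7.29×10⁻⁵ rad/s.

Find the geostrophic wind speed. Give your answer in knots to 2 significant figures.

Coriolis parameter at 64°S:
f = 2Ω sin φ = 2 × 7.29×10⁻⁵ × sin 64° = 1.31×10⁻⁴ s⁻¹
Pressure gradient: |∂P/∂n| = 700 Pa / 118000 m = 5.93×10⁻³ Pa/m
Geostrophic balance (pressure-gradient force = Coriolis force):
V_g = (1/(fρ)) |∂P/∂n| = 5.93×10⁻³ / (1.31×10⁻⁴ × 1.18) = 38.4 m/s
Converting: 38.4 m/s × 1.944 = 75 knots

75 knots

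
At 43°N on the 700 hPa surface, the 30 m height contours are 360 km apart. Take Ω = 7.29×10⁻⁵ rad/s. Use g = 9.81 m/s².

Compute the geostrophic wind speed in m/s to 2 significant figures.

8.2 m/s

Coriolis parameter at 43°N:
f = 2Ω sin φ = 2 × 7.29×10⁻⁵ × sin 43° = 9.94×10⁻⁵ s⁻¹
Height gradient: |∂Z/∂n| = 30 m / 360000 m = 8.33×10⁻⁵
On a pressure surface, geostrophic balance gives V_g = (g/f)|∂Z/∂n|:
V_g = 9.81 × 8.33×10⁻⁵ / 9.94×10⁻⁵ = 8.22 m/s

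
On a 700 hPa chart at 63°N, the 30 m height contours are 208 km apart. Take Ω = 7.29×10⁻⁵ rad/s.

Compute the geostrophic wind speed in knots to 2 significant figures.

21 knots

Coriolis parameter at 63°N:
f = 2Ω sin φ = 2 × 7.29×10⁻⁵ × sin 63° = 1.30×10⁻⁴ s⁻¹
Height gradient: |∂Z/∂n| = 30 m / 208000 m = 1.44×10⁻⁴
On a pressure surface, geostrophic balance gives V_g = (g/f)|∂Z/∂n|:
V_g = 9.81 × 1.44×10⁻⁴ / 1.30×10⁻⁴ = 10.9 m/s
Converting: 10.9 m/s × 1.944 = 21 knots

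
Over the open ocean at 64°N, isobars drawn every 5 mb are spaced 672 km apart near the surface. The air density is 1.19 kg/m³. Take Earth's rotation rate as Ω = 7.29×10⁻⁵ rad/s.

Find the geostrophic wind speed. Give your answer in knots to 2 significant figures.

9.3 knots

Coriolis parameter at 64°N:
f = 2Ω sin φ = 2 × 7.29×10⁻⁵ × sin 64° = 1.31×10⁻⁴ s⁻¹
Pressure gradient: |∂P/∂n| = 500 Pa / 672000 m = 7.44×10⁻⁴ Pa/m
Geostrophic balance (pressure-gradient force = Coriolis force):
V_g = (1/(fρ)) |∂P/∂n| = 7.44×10⁻⁴ / (1.31×10⁻⁴ × 1.19) = 4.77 m/s
Converting: 4.77 m/s × 1.944 = 9.3 knots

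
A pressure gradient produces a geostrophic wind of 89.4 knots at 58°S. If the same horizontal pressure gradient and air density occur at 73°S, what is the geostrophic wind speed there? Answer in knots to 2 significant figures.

79 knots

With the same pressure gradient and density, V_g ∝ 1/f ∝ 1/sin φ.
V₂ = V₁ · sin φ₁ / sin φ₂ = 89.4 × sin 58° / sin 73°
V₂ = 89.4 × 0.8480/0.9563 = 79 knots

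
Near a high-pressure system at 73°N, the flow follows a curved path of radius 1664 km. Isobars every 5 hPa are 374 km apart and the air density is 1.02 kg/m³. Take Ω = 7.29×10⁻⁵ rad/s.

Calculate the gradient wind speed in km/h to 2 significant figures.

Coriolis parameter at 73°N:
f = 2Ω sin φ = 2 × 7.29×10⁻⁵ × sin 73° = 1.39×10⁻⁴ s⁻¹
Pressure gradient: |∂P/∂n| = 500 Pa / 374000 m = 1.34×10⁻³ Pa/m
Geostrophic speed: V_g = |∂P/∂n|/(fρ) = 1.34×10⁻³/(1.39×10⁻⁴ × 1.02) = 9.40 m/s
Around a high, pressure-gradient force acts outward with centrifugal, so Coriolis balances both:
fV = (1/ρ)|∂P/∂n| + V²/R  →  V² − fR·V + fR·V_g = 0
With fR = 1.39×10⁻⁴ × 1664×10³ m = 232 m/s:
V = [fR − √((fR)² − 4 fR V_g)]/2 = [232 − √(232² − 4×232×9.4)]/2 = 9.82 m/s
Supergeostrophic (V > V_g = 9.4 m/s), as expected around a high.
Converting: 9.82 m/s × 3.6 = 35 km/h

35 km/h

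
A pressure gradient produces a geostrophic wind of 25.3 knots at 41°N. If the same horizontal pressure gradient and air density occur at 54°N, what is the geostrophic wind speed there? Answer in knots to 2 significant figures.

With the same pressure gradient and density, V_g ∝ 1/f ∝ 1/sin φ.
V₂ = V₁ · sin φ₁ / sin φ₂ = 25.3 × sin 41° / sin 54°
V₂ = 25.3 × 0.6561/0.8090 = 21 knots

21 knots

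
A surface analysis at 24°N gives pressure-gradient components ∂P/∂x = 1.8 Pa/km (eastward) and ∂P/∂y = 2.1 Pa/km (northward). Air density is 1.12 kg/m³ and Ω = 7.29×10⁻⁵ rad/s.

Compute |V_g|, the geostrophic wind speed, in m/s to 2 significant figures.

Coriolis parameter at 24°N:
f = 2Ω sin φ = 2 × 7.29×10⁻⁵ × sin 24° = 5.93×10⁻⁵ s⁻¹
Component geostrophic relations (x east, y north):
u_g = −(1/(fρ)) ∂P/∂y,  v_g = (1/(fρ)) ∂P/∂x
u_g = −(2.1×10⁻³)/(5.93×10⁻⁵ × 1.12) = −31.6 m/s;  v_g = (1.8×10⁻³)/(5.93×10⁻⁵ × 1.12) = 27.1 m/s
|V_g| = √(u_g² + v_g²) = 41.6 m/s

42 m/s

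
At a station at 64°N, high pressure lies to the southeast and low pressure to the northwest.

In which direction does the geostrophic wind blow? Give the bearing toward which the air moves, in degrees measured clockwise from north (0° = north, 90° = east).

045°

The pressure-gradient force points toward the northwest (bearing 315°).
Geostrophic balance: in the Northern Hemisphere the Coriolis force deflects motion to the right, so the geostrophic wind blows 90° to the right of the pressure-gradient force (low pressure on the left).
Rotating 315° by 90° clockwise gives 045° — the wind blows toward the northeast.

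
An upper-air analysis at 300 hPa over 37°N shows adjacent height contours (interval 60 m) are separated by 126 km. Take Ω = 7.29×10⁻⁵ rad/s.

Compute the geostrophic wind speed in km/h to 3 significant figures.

Coriolis parameter at 37°N:
f = 2Ω sin φ = 2 × 7.29×10⁻⁵ × sin 37° = 8.77×10⁻⁵ s⁻¹
Height gradient: |∂Z/∂n| = 60 m / 126000 m = 4.76×10⁻⁴
On a pressure surface, geostrophic balance gives V_g = (g/f)|∂Z/∂n|:
V_g = 9.81 × 4.76×10⁻⁴ / 8.77×10⁻⁵ = 53.2 m/s
Converting: 53.2 m/s × 3.6 = 192 km/h

192 km/h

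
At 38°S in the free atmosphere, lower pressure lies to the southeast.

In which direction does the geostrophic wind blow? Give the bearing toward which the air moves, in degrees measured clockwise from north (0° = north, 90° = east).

The pressure-gradient force points toward the southeast (bearing 135°).
Geostrophic balance: in the Southern Hemisphere the Coriolis force deflects motion to the left, so the geostrophic wind blows 90° to the left of the pressure-gradient force (low pressure on the right).
Rotating 135° by 90° counterclockwise gives 045° — the wind blows toward the northeast.

045°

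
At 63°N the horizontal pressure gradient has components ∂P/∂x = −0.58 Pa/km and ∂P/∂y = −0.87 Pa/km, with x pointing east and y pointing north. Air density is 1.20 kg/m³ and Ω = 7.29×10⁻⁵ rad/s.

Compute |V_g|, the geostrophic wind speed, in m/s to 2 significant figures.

6.7 m/s

Coriolis parameter at 63°N:
f = 2Ω sin φ = 2 × 7.29×10⁻⁵ × sin 63° = 1.30×10⁻⁴ s⁻¹
Component geostrophic relations (x east, y north):
u_g = −(1/(fρ)) ∂P/∂y,  v_g = (1/(fρ)) ∂P/∂x
u_g = −(−0.87×10⁻³)/(1.30×10⁻⁴ × 1.20) = 5.58 m/s;  v_g = (−0.58×10⁻³)/(1.30×10⁻⁴ × 1.20) = −3.72 m/s
|V_g| = √(u_g² + v_g²) = 6.71 m/s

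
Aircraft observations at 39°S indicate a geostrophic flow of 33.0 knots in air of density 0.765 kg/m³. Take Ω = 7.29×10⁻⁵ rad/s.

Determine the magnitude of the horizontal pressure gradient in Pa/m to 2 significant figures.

1.2×10⁻³ Pa/m

Coriolis parameter at 39°S:
f = 2Ω sin φ = 2 × 7.29×10⁻⁵ × sin 39° = 9.18×10⁻⁵ s⁻¹
Wind speed in SI: 33.0 knots = 17.0 m/s
Geostrophic balance rearranged: |∂P/∂n| = f ρ V_g
|∂P/∂n| = 9.18×10⁻⁵ × 0.765 × 17.0 = 1.19×10⁻³ Pa/m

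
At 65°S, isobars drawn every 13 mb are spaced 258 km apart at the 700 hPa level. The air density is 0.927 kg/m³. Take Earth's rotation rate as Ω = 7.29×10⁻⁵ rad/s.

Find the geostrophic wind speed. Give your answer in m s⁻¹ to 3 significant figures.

Coriolis parameter at 65°S:
f = 2Ω sin φ = 2 × 7.29×10⁻⁵ × sin 65° = 1.32×10⁻⁴ s⁻¹
Pressure gradient: |∂P/∂n| = 1300 Pa / 258000 m = 5.04×10⁻³ Pa/m
Geostrophic balance (pressure-gradient force = Coriolis force):
V_g = (1/(fρ)) |∂P/∂n| = 5.04×10⁻³ / (1.32×10⁻⁴ × 0.927) = 41.1 m/s

41.1 m s⁻¹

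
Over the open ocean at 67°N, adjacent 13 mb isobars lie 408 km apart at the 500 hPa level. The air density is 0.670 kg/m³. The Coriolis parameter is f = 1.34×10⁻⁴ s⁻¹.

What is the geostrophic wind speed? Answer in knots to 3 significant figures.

Pressure gradient: |∂P/∂n| = 1300 Pa / 408000 m = 3.19×10⁻³ Pa/m
Geostrophic balance (pressure-gradient force = Coriolis force):
V_g = (1/(fρ)) |∂P/∂n| = 3.19×10⁻³ / (1.34×10⁻⁴ × 0.670) = 35.5 m/s
Converting: 35.5 m/s × 1.944 = 69.0 knots

69.0 knots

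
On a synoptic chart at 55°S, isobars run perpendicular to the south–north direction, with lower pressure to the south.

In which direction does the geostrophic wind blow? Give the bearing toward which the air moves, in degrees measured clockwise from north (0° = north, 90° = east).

The pressure-gradient force points toward the south (bearing 180°).
Geostrophic balance: in the Southern Hemisphere the Coriolis force deflects motion to the left, so the geostrophic wind blows 90° to the left of the pressure-gradient force (low pressure on the right).
Rotating 180° by 90° counterclockwise gives 090° — the wind blows toward the east.

090°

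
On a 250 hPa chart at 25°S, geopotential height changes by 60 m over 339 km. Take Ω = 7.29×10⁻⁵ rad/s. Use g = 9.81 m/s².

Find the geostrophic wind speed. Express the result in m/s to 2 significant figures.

28 m/s

Coriolis parameter at 25°S:
f = 2Ω sin φ = 2 × 7.29×10⁻⁵ × sin 25° = 6.16×10⁻⁵ s⁻¹
Height gradient: |∂Z/∂n| = 60 m / 339000 m = 1.77×10⁻⁴
On a pressure surface, geostrophic balance gives V_g = (g/f)|∂Z/∂n|:
V_g = 9.81 × 1.77×10⁻⁴ / 6.16×10⁻⁵ = 28.2 m/s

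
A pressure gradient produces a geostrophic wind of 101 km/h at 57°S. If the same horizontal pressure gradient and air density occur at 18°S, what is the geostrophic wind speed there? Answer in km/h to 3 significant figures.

274 km/h

With the same pressure gradient and density, V_g ∝ 1/f ∝ 1/sin φ.
V₂ = V₁ · sin φ₁ / sin φ₂ = 101 × sin 57° / sin 18°
V₂ = 101 × 0.8387/0.3090 = 274 km/h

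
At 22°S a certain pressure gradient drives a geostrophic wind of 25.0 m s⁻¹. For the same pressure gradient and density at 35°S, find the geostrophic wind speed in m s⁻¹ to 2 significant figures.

With the same pressure gradient and density, V_g ∝ 1/f ∝ 1/sin φ.
V₂ = V₁ · sin φ₁ / sin φ₂ = 25.0 × sin 22° / sin 35°
V₂ = 25.0 × 0.3746/0.5736 = 16 m s⁻¹

16 m s⁻¹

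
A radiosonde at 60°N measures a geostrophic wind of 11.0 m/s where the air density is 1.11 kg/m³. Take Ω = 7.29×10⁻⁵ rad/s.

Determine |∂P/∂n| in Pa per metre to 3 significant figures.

1.54×10⁻³ Pa/m

Coriolis parameter at 60°N:
f = 2Ω sin φ = 2 × 7.29×10⁻⁵ × sin 60° = 1.26×10⁻⁴ s⁻¹
Geostrophic balance rearranged: |∂P/∂n| = f ρ V_g
|∂P/∂n| = 1.26×10⁻⁴ × 1.11 × 11.0 = 1.54×10⁻³ Pa/m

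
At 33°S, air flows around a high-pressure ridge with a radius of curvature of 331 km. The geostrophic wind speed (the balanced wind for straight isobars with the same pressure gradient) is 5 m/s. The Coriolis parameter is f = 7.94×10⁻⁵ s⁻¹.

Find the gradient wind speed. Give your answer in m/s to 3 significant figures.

6.72 m/s

Around a high, pressure-gradient force acts outward with centrifugal, so Coriolis balances both:
fV = (1/ρ)|∂P/∂n| + V²/R  →  V² − fR·V + fR·V_g = 0
With fR = 7.94×10⁻⁵ × 331×10³ m = 26.3 m/s:
V = [fR − √((fR)² − 4 fR V_g)]/2 = [26.3 − √(26.3² − 4×26.3×5)]/2 = 6.72 m/s
Supergeostrophic (V > V_g = 5 m/s), as expected around a high.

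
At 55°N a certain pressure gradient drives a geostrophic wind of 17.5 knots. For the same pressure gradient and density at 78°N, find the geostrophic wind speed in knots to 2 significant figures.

With the same pressure gradient and density, V_g ∝ 1/f ∝ 1/sin φ.
V₂ = V₁ · sin φ₁ / sin φ₂ = 17.5 × sin 55° / sin 78°
V₂ = 17.5 × 0.8192/0.9781 = 15 knots

15 knots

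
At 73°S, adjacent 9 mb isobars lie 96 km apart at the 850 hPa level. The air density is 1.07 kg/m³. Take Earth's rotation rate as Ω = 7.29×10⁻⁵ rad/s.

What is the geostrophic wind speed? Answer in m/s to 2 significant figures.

Coriolis parameter at 73°S:
f = 2Ω sin φ = 2 × 7.29×10⁻⁵ × sin 73° = 1.39×10⁻⁴ s⁻¹
Pressure gradient: |∂P/∂n| = 900 Pa / 96000 m = 9.38×10⁻³ Pa/m
Geostrophic balance (pressure-gradient force = Coriolis force):
V_g = (1/(fρ)) |∂P/∂n| = 9.38×10⁻³ / (1.39×10⁻⁴ × 1.07) = 62.8 m/s

63 m/s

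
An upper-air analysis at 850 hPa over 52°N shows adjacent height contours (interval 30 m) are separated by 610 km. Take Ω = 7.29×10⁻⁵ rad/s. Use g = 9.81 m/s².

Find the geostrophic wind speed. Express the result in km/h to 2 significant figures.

Coriolis parameter at 52°N:
f = 2Ω sin φ = 2 × 7.29×10⁻⁵ × sin 52° = 1.15×10⁻⁴ s⁻¹
Height gradient: |∂Z/∂n| = 30 m / 610000 m = 4.92×10⁻⁵
On a pressure surface, geostrophic balance gives V_g = (g/f)|∂Z/∂n|:
V_g = 9.81 × 4.92×10⁻⁵ / 1.15×10⁻⁴ = 4.20 m/s
Converting: 4.20 m/s × 3.6 = 15 km/h

15 km/h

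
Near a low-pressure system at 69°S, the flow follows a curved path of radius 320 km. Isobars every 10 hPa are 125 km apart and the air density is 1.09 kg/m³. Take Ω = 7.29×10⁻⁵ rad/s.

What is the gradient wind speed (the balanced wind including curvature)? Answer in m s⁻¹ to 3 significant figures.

31.4 m s⁻¹

Coriolis parameter at 69°S:
f = 2Ω sin φ = 2 × 7.29×10⁻⁵ × sin 69° = 1.36×10⁻⁴ s⁻¹
Pressure gradient: |∂P/∂n| = 1000 Pa / 125000 m = 8.00×10⁻³ Pa/m
Geostrophic speed: V_g = |∂P/∂n|/(fρ) = 8.00×10⁻³/(1.36×10⁻⁴ × 1.09) = 53.9 m/s
Around a low, centrifugal force acts outward with Coriolis, so pressure-gradient force balances both:
(1/ρ)|∂P/∂n| = fV + V²/R  →  V² + fR·V − fR·V_g = 0
With fR = 1.36×10⁻⁴ × 320×10³ m = 43.6 m/s:
V = [−fR + √((fR)² + 4 fR V_g)]/2 = [−43.6 + √(43.6² + 4×43.6×53.9)]/2 = 31.4 m/s
Subgeostrophic (V < V_g = 53.9 m/s), as expected around a low.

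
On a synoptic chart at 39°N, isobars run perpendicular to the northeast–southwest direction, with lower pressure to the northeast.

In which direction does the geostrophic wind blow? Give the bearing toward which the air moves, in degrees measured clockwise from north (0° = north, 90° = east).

The pressure-gradient force points toward the northeast (bearing 045°).
Geostrophic balance: in the Northern Hemisphere the Coriolis force deflects motion to the right, so the geostrophic wind blows 90° to the right of the pressure-gradient force (low pressure on the left).
Rotating 045° by 90° clockwise gives 135° — the wind blows toward the southeast.

135°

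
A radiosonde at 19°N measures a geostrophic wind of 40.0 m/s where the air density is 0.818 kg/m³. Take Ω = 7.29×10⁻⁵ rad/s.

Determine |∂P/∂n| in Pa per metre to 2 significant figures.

1.6×10⁻³ Pa/m

Coriolis parameter at 19°N:
f = 2Ω sin φ = 2 × 7.29×10⁻⁵ × sin 19° = 4.75×10⁻⁵ s⁻¹
Geostrophic balance rearranged: |∂P/∂n| = f ρ V_g
|∂P/∂n| = 4.75×10⁻⁵ × 0.818 × 40.0 = 1.55×10⁻³ Pa/m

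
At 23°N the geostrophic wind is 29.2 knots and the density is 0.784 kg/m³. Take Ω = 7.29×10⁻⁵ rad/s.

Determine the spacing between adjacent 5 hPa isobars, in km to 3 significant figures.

Coriolis parameter at 23°N:
f = 2Ω sin φ = 2 × 7.29×10⁻⁵ × sin 23° = 5.70×10⁻⁵ s⁻¹
Wind speed in SI: 29.2 knots = 15.0 m/s
Geostrophic balance rearranged: |∂P/∂n| = f ρ V_g
|∂P/∂n| = 5.70×10⁻⁵ × 0.784 × 15.0 = 6.71×10⁻⁴ Pa/m
Isobar spacing: Δn = ΔP/|∂P/∂n| = 500 Pa / 6.71×10⁻⁴ Pa/m = 745242 m ≈ 745 km

745 km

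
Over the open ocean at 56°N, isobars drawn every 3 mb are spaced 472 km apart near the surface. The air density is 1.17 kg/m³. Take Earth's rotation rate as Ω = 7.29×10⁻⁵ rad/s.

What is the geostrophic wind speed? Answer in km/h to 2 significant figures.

Coriolis parameter at 56°N:
f = 2Ω sin φ = 2 × 7.29×10⁻⁵ × sin 56° = 1.21×10⁻⁴ s⁻¹
Pressure gradient: |∂P/∂n| = 300 Pa / 472000 m = 6.36×10⁻⁴ Pa/m
Geostrophic balance (pressure-gradient force = Coriolis force):
V_g = (1/(fρ)) |∂P/∂n| = 6.36×10⁻⁴ / (1.21×10⁻⁴ × 1.17) = 4.49 m/s
Converting: 4.49 m/s × 3.6 = 16 km/h

16 km/h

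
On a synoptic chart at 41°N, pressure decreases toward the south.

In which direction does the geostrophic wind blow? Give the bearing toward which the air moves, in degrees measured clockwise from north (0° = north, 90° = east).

270°

The pressure-gradient force points toward the south (bearing 180°).
Geostrophic balance: in the Northern Hemisphere the Coriolis force deflects motion to the right, so the geostrophic wind blows 90° to the right of the pressure-gradient force (low pressure on the left).
Rotating 180° by 90° clockwise gives 270° — the wind blows toward the west.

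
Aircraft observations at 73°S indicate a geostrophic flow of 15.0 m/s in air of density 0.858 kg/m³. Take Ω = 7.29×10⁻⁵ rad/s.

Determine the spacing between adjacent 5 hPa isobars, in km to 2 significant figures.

280 km

Coriolis parameter at 73°S:
f = 2Ω sin φ = 2 × 7.29×10⁻⁵ × sin 73° = 1.39×10⁻⁴ s⁻¹
Geostrophic balance rearranged: |∂P/∂n| = f ρ V_g
|∂P/∂n| = 1.39×10⁻⁴ × 0.858 × 15.0 = 1.79×10⁻³ Pa/m
Isobar spacing: Δn = ΔP/|∂P/∂n| = 500 Pa / 1.79×10⁻³ Pa/m = 278636 m ≈ 280 km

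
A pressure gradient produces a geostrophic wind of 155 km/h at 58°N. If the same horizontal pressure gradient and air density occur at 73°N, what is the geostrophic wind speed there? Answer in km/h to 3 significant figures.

137 km/h

With the same pressure gradient and density, V_g ∝ 1/f ∝ 1/sin φ.
V₂ = V₁ · sin φ₁ / sin φ₂ = 155 × sin 58° / sin 73°
V₂ = 155 × 0.8480/0.9563 = 137 km/h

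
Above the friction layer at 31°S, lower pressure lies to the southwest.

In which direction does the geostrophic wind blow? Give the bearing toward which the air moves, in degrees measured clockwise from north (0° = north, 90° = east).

135°

The pressure-gradient force points toward the southwest (bearing 225°).
Geostrophic balance: in the Southern Hemisphere the Coriolis force deflects motion to the left, so the geostrophic wind blows 90° to the left of the pressure-gradient force (low pressure on the right).
Rotating 225° by 90° counterclockwise gives 135° — the wind blows toward the southeast.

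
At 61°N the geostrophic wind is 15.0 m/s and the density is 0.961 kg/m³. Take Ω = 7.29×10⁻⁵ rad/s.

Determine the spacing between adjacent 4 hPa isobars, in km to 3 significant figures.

218 km

Coriolis parameter at 61°N:
f = 2Ω sin φ = 2 × 7.29×10⁻⁵ × sin 61° = 1.28×10⁻⁴ s⁻¹
Geostrophic balance rearranged: |∂P/∂n| = f ρ V_g
|∂P/∂n| = 1.28×10⁻⁴ × 0.961 × 15.0 = 1.84×10⁻³ Pa/m
Isobar spacing: Δn = ΔP/|∂P/∂n| = 400 Pa / 1.84×10⁻³ Pa/m = 217605 m ≈ 218 km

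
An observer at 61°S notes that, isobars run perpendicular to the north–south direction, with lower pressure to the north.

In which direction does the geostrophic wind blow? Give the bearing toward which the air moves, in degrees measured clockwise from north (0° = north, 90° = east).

270°

The pressure-gradient force points toward the north (bearing 000°).
Geostrophic balance: in the Southern Hemisphere the Coriolis force deflects motion to the left, so the geostrophic wind blows 90° to the left of the pressure-gradient force (low pressure on the right).
Rotating 000° by 90° counterclockwise gives 270° — the wind blows toward the west.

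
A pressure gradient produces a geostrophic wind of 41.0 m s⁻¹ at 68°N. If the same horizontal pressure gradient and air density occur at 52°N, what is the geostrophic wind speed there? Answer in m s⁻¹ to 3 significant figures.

With the same pressure gradient and density, V_g ∝ 1/f ∝ 1/sin φ.
V₂ = V₁ · sin φ₁ / sin φ₂ = 41.0 × sin 68° / sin 52°
V₂ = 41.0 × 0.9272/0.7880 = 48.2 m s⁻¹

48.2 m s⁻¹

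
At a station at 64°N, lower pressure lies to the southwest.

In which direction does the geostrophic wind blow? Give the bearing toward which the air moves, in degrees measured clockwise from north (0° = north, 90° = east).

The pressure-gradient force points toward the southwest (bearing 225°).
Geostrophic balance: in the Northern Hemisphere the Coriolis force deflects motion to the right, so the geostrophic wind blows 90° to the right of the pressure-gradient force (low pressure on the left).
Rotating 225° by 90° clockwise gives 315° — the wind blows toward the northwest.

315°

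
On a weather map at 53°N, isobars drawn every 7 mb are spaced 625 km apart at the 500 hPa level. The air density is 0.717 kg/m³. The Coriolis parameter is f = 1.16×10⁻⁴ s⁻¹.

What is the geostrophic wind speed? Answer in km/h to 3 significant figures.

Pressure gradient: |∂P/∂n| = 700 Pa / 625000 m = 1.12×10⁻³ Pa/m
Geostrophic balance (pressure-gradient force = Coriolis force):
V_g = (1/(fρ)) |∂P/∂n| = 1.12×10⁻³ / (1.16×10⁻⁴ × 0.717) = 13.5 m/s
Converting: 13.5 m/s × 3.6 = 48.5 km/h

48.5 km/h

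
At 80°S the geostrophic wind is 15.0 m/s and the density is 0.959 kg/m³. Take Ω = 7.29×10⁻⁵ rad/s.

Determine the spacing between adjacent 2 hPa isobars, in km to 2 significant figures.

Coriolis parameter at 80°S:
f = 2Ω sin φ = 2 × 7.29×10⁻⁵ × sin 80° = 1.44×10⁻⁴ s⁻¹
Geostrophic balance rearranged: |∂P/∂n| = f ρ V_g
|∂P/∂n| = 1.44×10⁻⁴ × 0.959 × 15.0 = 2.07×10⁻³ Pa/m
Isobar spacing: Δn = ΔP/|∂P/∂n| = 200 Pa / 2.07×10⁻³ Pa/m = 96830 m ≈ 97 km

97 km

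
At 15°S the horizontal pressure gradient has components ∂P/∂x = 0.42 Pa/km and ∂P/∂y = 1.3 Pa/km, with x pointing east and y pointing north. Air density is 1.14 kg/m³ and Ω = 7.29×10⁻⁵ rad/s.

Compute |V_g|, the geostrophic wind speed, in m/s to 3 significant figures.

31.8 m/s

Coriolis parameter at 15°S:
f = 2Ω sin φ = 2 × 7.29×10⁻⁵ × sin 15° = 3.77×10⁻⁵ s⁻¹
In the Southern Hemisphere f is negative: f = −3.77×10⁻⁵ s⁻¹.
Component geostrophic relations (x east, y north):
u_g = −(1/(fρ)) ∂P/∂y,  v_g = (1/(fρ)) ∂P/∂x
u_g = −(1.3×10⁻³)/(−3.77×10⁻⁵ × 1.14) = 30.2 m/s;  v_g = (0.42×10⁻³)/(−3.77×10⁻⁵ × 1.14) = −9.76 m/s
|V_g| = √(u_g² + v_g²) = 31.8 m/s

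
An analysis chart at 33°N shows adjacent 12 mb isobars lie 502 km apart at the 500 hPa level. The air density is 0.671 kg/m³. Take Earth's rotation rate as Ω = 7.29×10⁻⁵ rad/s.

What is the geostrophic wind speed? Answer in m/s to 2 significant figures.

45 m/s

Coriolis parameter at 33°N:
f = 2Ω sin φ = 2 × 7.29×10⁻⁵ × sin 33° = 7.94×10⁻⁵ s⁻¹
Pressure gradient: |∂P/∂n| = 1200 Pa / 502000 m = 2.39×10⁻³ Pa/m
Geostrophic balance (pressure-gradient force = Coriolis force):
V_g = (1/(fρ)) |∂P/∂n| = 2.39×10⁻³ / (7.94×10⁻⁵ × 0.671) = 44.9 m/s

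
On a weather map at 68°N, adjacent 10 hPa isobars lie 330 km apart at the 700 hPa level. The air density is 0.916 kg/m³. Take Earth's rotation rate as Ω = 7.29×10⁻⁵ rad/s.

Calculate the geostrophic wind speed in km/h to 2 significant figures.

88 km/h

Coriolis parameter at 68°N:
f = 2Ω sin φ = 2 × 7.29×10⁻⁵ × sin 68° = 1.35×10⁻⁴ s⁻¹
Pressure gradient: |∂P/∂n| = 1000 Pa / 330000 m = 3.03×10⁻³ Pa/m
Geostrophic balance (pressure-gradient force = Coriolis force):
V_g = (1/(fρ)) |∂P/∂n| = 3.03×10⁻³ / (1.35×10⁻⁴ × 0.916) = 24.5 m/s
Converting: 24.5 m/s × 3.6 = 88 km/h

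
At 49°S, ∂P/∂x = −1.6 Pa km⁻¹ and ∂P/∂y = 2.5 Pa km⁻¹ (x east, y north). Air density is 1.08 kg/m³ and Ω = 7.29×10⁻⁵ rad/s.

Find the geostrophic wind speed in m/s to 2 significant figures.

25 m/s

Coriolis parameter at 49°S:
f = 2Ω sin φ = 2 × 7.29×10⁻⁵ × sin 49° = 1.10×10⁻⁴ s⁻¹
In the Southern Hemisphere f is negative: f = −1.10×10⁻⁴ s⁻¹.
Component geostrophic relations (x east, y north):
u_g = −(1/(fρ)) ∂P/∂y,  v_g = (1/(fρ)) ∂P/∂x
u_g = −(2.5×10⁻³)/(−1.10×10⁻⁴ × 1.08) = 21.0 m/s;  v_g = (−1.6×10⁻³)/(−1.10×10⁻⁴ × 1.08) = 13.5 m/s
|V_g| = √(u_g² + v_g²) = 25.0 m/s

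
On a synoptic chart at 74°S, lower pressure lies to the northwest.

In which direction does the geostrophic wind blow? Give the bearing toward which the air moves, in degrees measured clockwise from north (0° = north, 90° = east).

The pressure-gradient force points toward the northwest (bearing 315°).
Geostrophic balance: in the Southern Hemisphere the Coriolis force deflects motion to the left, so the geostrophic wind blows 90° to the left of the pressure-gradient force (low pressure on the right).
Rotating 315° by 90° counterclockwise gives 225° — the wind blows toward the southwest.

225°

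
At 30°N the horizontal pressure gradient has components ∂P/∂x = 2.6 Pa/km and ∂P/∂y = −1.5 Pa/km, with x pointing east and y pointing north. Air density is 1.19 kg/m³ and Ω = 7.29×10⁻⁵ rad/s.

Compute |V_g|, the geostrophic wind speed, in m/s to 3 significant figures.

34.6 m/s

Coriolis parameter at 30°N:
f = 2Ω sin φ = 2 × 7.29×10⁻⁵ × sin 30° = 7.29×10⁻⁵ s⁻¹
Component geostrophic relations (x east, y north):
u_g = −(1/(fρ)) ∂P/∂y,  v_g = (1/(fρ)) ∂P/∂x
u_g = −(−1.5×10⁻³)/(7.29×10⁻⁵ × 1.19) = 17.3 m/s;  v_g = (2.6×10⁻³)/(7.29×10⁻⁵ × 1.19) = 30.0 m/s
|V_g| = √(u_g² + v_g²) = 34.6 m/s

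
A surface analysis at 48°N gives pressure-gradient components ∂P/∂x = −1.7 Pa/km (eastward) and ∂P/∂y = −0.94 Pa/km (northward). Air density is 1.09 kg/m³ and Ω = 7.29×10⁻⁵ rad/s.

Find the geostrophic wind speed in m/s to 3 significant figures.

16.4 m/s

Coriolis parameter at 48°N:
f = 2Ω sin φ = 2 × 7.29×10⁻⁵ × sin 48° = 1.08×10⁻⁴ s⁻¹
Component geostrophic relations (x east, y north):
u_g = −(1/(fρ)) ∂P/∂y,  v_g = (1/(fρ)) ∂P/∂x
u_g = −(−0.94×10⁻³)/(1.08×10⁻⁴ × 1.09) = 7.96 m/s;  v_g = (−1.7×10⁻³)/(1.08×10⁻⁴ × 1.09) = −14.4 m/s
|V_g| = √(u_g² + v_g²) = 16.4 m/s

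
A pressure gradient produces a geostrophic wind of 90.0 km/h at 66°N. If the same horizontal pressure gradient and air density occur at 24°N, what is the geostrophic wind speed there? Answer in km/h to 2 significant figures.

With the same pressure gradient and density, V_g ∝ 1/f ∝ 1/sin φ.
V₂ = V₁ · sin φ₁ / sin φ₂ = 90.0 × sin 66° / sin 24°
V₂ = 90.0 × 0.9135/0.4067 = 200 km/h

200 km/h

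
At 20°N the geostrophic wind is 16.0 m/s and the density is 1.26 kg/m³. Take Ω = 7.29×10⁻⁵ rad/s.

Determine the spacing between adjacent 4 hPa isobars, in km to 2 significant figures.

400 km

Coriolis parameter at 20°N:
f = 2Ω sin φ = 2 × 7.29×10⁻⁵ × sin 20° = 4.99×10⁻⁵ s⁻¹
Geostrophic balance rearranged: |∂P/∂n| = f ρ V_g
|∂P/∂n| = 4.99×10⁻⁵ × 1.26 × 16.0 = 1.01×10⁻³ Pa/m
Isobar spacing: Δn = ΔP/|∂P/∂n| = 400 Pa / 1.01×10⁻³ Pa/m = 397887 m ≈ 400 km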